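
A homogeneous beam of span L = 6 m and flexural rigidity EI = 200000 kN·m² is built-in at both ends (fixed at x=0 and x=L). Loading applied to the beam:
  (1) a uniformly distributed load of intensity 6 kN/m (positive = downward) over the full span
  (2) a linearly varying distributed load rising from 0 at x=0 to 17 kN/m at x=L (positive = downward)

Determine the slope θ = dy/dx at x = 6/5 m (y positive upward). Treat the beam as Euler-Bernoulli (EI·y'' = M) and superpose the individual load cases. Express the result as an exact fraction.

Load 1 — uniform load w=6 kN/m over full span:
  θ_1 = -wx(L-x)(L-2x)/(12EI) = -6·(6/5)·(6-(6/5))·(6-2·(6/5))/(12·200000) = -81/1562500 rad
Load 2 — triangular load w₀=17 kN/m (0→w₀ over full span):
  θ_2 = -w₀(2x(L-x)(L-2x)(x+2L)+x²(L-x)²)/(120LEI) = -17·(2·(6/5)·(6-(6/5))·(6-2·(6/5))·((6/5)+2·6)+(6/5)²·(6-(6/5))²)/(120·6·200000) = -1071/15625000 rad
Superposition: θ = Σ θ_i = -1881/15625000 rad ≈ -0.000120 rad

θ(6/5) = -1881/15625000 rad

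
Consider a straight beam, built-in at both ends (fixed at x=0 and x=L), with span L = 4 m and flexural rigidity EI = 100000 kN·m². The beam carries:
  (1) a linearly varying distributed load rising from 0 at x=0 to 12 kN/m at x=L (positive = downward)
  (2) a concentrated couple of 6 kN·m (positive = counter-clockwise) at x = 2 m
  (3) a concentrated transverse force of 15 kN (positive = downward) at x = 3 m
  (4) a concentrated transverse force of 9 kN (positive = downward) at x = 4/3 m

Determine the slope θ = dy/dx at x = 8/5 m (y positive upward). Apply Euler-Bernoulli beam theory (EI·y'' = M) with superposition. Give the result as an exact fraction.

θ(8/5) = -3979/125000000 rad

Load 1 — triangular load w₀=12 kN/m (0→w₀ over full span):
  θ_1 = -w₀(2x(L-x)(L-2x)(x+2L)+x²(L-x)²)/(120LEI) = -12·(2·(8/5)·(4-(8/5))·(4-2·(8/5))·((8/5)+2·4)+(8/5)²·(4-(8/5))²)/(120·4·100000) = -36/1953125 rad
Load 2 — applied couple M₀=6 kN·m at a=2 m (b=L-a=2):
  θ_2 = (R_Ax²/2 - M_Ax)/EI  [x≤a] with R_A=9/4, M_A=3/2 = ((9/4)·(8/5)²/2 - (3/2)·(8/5))/100000 = 3/625000 rad
Load 3 — point force P=15 kN at a=3 m (b=L-a=1):
  θ_3 = -Pb²x(2aL-(3a+b)x)/(2L³EI)  [x≤a] = -15·1²·(8/5)·(2·3·4-(3·3+1)·(8/5))/(2·4³·100000) = -3/200000 rad
Load 4 — point force P=9 kN at a=4/3 m (b=L-a=8/3):
  θ_4 = Pa²(L-x)(2bL-(3b+a)(L-x))/(2L³EI)  [x>a] = 9·(4/3)²·(4-(8/5))·(2·(8/3)·4-(3·(8/3)+(4/3))·(4-(8/5)))/(2·4³·100000) = -1/312500 rad
Superposition: θ = Σ θ_i = -3979/125000000 rad ≈ -0.000032 rad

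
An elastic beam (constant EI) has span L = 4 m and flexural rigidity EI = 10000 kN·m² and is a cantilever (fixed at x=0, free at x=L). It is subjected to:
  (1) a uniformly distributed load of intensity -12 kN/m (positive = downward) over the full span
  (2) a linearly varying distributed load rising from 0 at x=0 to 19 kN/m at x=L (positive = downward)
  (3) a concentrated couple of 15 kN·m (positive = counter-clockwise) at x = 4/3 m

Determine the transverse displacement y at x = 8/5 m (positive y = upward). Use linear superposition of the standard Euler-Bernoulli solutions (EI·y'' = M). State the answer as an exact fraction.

y(8/5) = 15381/19531250 m

Load 1 — uniform load w=-12 kN/m over full span:
  y_1 = -wx²(x²-4Lx+6L²)/(24EI) = -(-12)·(8/5)²·((8/5)²-4·4·(8/5)+6·4²)/(24·10000) = 3648/390625 m
Load 2 — triangular load w₀=19 kN/m (0→w₀ over full span):
  y_2 = (w₀Lx³/12-w₀L²x²/6-w₀x⁵/(120L))/EI = (19·4·(8/5)³/12-19·4²·(8/5)²/6-19·(8/5)⁵/(120·4))/10000 = -305216/29296875 m
Load 3 — applied couple M₀=15 kN·m at a=4/3 m (b=L-a=8/3):
  y_3 = M₀a(2x-a)/(2EI)  [x>a] = 15·(4/3)·(2·(8/5)-(4/3))/(2·10000) = 7/3750 m
Superposition: y = Σ y_i = 15381/19531250 m ≈ 0.000788 m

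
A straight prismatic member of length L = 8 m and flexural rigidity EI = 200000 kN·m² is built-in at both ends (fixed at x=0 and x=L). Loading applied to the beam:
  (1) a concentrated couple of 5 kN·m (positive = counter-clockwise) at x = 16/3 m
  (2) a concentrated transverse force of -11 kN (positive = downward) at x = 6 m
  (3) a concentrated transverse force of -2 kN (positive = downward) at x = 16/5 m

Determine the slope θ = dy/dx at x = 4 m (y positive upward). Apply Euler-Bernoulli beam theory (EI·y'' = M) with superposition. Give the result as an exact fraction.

Load 1 — applied couple M₀=5 kN·m at a=16/3 m (b=L-a=8/3):
  θ_1 = (R_Ax²/2 - M_Ax)/EI  [x≤a] with R_A=5/6, M_A=5/3 = ((5/6)·4²/2 - (5/3)·4)/200000 = 0 rad
Load 2 — point force P=-11 kN at a=6 m (b=L-a=2):
  θ_2 = -Pb²x(2aL-(3a+b)x)/(2L³EI)  [x≤a] = -(-11)·2²·4·(2·6·8-(3·6+2)·4)/(2·8³·200000) = 11/800000 rad
Load 3 — point force P=-2 kN at a=16/5 m (b=L-a=24/5):
  θ_3 = Pa²(L-x)(2bL-(3b+a)(L-x))/(2L³EI)  [x>a] = (-2)·(16/5)²·(8-4)·(2·(24/5)·8-(3·(24/5)+(16/5))·(8-4))/(2·8³·200000) = -1/390625 rad
Superposition: θ = Σ θ_i = 1119/100000000 rad ≈ 0.000011 rad

θ(4) = 1119/100000000 rad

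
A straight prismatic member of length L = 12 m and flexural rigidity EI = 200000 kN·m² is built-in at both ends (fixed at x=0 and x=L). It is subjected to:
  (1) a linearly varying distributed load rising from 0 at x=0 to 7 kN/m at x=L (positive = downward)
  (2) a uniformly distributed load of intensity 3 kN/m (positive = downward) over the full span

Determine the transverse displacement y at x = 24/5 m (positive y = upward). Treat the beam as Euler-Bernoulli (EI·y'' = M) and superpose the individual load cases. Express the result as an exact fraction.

Load 1 — triangular load w₀=7 kN/m (0→w₀ over full span):
  y_1 = -w₀x²(L-x)²(x+2L)/(120LEI) = -7·(24/5)²·(12-(24/5))²·((24/5)+2·12)/(120·12·200000) = -40824/48828125 m
Load 2 — uniform load w=3 kN/m over full span:
  y_2 = -wx²(L-x)²/(24EI) = -3·(24/5)²·(12-(24/5))²/(24·200000) = -1458/1953125 m
Superposition: y = Σ y_i = -77274/48828125 m ≈ -0.001583 m

y(24/5) = -77274/48828125 m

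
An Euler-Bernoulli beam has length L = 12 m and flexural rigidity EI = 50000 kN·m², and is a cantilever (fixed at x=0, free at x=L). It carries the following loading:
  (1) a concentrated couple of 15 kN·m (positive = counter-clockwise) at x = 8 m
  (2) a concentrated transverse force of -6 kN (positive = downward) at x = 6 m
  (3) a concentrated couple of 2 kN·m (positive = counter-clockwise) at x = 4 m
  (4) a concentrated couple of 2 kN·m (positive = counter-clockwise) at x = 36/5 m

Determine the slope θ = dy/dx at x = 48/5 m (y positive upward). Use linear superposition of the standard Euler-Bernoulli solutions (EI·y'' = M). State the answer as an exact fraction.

θ(48/5) = 313/62500 rad

Load 1 — applied couple M₀=15 kN·m at a=8 m (b=L-a=4):
  θ_1 = M₀a/EI  [x>a] = 15·8/50000 = 3/1250 rad
Load 2 — point force P=-6 kN at a=6 m (b=L-a=6):
  θ_2 = -Pa²/(2EI)  [x>a] = -(-6)·6²/(2·50000) = 27/12500 rad
Load 3 — applied couple M₀=2 kN·m at a=4 m (b=L-a=8):
  θ_3 = M₀a/EI  [x>a] = 2·4/50000 = 1/6250 rad
Load 4 — applied couple M₀=2 kN·m at a=36/5 m (b=L-a=24/5):
  θ_4 = M₀a/EI  [x>a] = 2·(36/5)/50000 = 9/31250 rad
Superposition: θ = Σ θ_i = 313/62500 rad ≈ 0.005008 rad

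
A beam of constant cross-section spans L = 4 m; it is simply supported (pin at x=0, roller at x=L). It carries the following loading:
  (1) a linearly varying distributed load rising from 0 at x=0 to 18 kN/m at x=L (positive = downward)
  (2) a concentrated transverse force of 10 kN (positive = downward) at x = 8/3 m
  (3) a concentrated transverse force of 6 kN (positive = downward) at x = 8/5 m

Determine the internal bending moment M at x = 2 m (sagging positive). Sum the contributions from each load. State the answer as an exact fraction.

M(2) = 442/15 kN·m

Load 1 — triangular load w₀=18 kN/m (0→w₀ over full span):
  M_1 = w₀Lx/6 - w₀x³/(6L) = 18·4·2/6 - 18·2³/(6·4) = 18 kN·m
Load 2 — point force P=10 kN at a=8/3 m (b=L-a=4/3):
  M_2 = Pbx/L  [x≤a] = 10·(4/3)·2/4 = 20/3 kN·m
Load 3 — point force P=6 kN at a=8/5 m (b=L-a=12/5):
  M_3 = Pa(L-x)/L  [x>a] = 6·(8/5)·(4-2)/4 = 24/5 kN·m
Superposition: M = Σ M_i = 442/15 kN·m ≈ 29.466667 kN·m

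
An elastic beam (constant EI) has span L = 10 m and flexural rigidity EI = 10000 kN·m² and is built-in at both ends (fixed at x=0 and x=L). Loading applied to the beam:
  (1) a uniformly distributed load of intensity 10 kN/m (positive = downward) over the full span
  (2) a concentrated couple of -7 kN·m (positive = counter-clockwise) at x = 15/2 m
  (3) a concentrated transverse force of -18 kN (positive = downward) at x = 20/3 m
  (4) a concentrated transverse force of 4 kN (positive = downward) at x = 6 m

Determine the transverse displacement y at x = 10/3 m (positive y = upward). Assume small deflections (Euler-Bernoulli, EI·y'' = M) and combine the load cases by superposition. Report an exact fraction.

y(10/3) = -107467/6480000 m

Load 1 — uniform load w=10 kN/m over full span:
  y_1 = -wx²(L-x)²/(24EI) = -10·(10/3)²·(10-(10/3))²/(24·10000) = -5/243 m
Load 2 — applied couple M₀=-7 kN·m at a=15/2 m (b=L-a=5/2):
  y_2 = (R_Ax³/6 - M_Ax²/2)/EI  [x≤a] with R_A=-63/80, M_A=-35/16 = ((-63/80)·(10/3)³/6 - (-35/16)·(10/3)²/2)/10000 = 7/9600 m
Load 3 — point force P=-18 kN at a=20/3 m (b=L-a=10/3):
  y_3 = -Pb²x²(3aL-(3a+b)x)/(6L³EI)  [x≤a] = -(-18)·(10/3)²·(10/3)²·(3·(20/3)·10-(3·(20/3)+(10/3))·(10/3))/(6·10³·10000) = 11/2430 m
Load 4 — point force P=4 kN at a=6 m (b=L-a=4):
  y_4 = -Pb²x²(3aL-(3a+b)x)/(6L³EI)  [x≤a] = -4·4²·(10/3)²·(3·6·10-(3·6+4)·(10/3))/(6·10³·10000) = -64/50625 m
Superposition: y = Σ y_i = -107467/6480000 m ≈ -0.016584 m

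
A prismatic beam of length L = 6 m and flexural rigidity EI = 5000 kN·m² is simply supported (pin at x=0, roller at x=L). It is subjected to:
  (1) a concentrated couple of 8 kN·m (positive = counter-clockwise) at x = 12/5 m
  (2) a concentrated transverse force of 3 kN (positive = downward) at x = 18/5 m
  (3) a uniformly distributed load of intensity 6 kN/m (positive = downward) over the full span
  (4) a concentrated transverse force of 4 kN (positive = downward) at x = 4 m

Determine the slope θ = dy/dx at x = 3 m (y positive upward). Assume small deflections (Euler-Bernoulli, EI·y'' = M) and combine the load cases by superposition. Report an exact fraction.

Load 1 — applied couple M₀=8 kN·m at a=12/5 m (b=L-a=18/5):
  θ_1 = (M₀x²/(2L)-M₀(x-a)+C₁)/EI  [x>a] with C₁=M₀(3b²-L²)/(6L)=16/25 = (8·3²/(2·6)-8·(3-(12/5))+(16/25))/5000 = 23/62500 rad
Load 2 — point force P=3 kN at a=18/5 m (b=L-a=12/5):
  θ_2 = -Pb(L²-b²-3x²)/(6LEI)  [x≤a] = -3·(12/5)·(6²-(12/5)²-3·3²)/(6·6·5000) = -81/625000 rad
Load 3 — uniform load w=6 kN/m over full span:
  θ_3 = -w(L³-6Lx²+4x³)/(24EI) = -6·(6³-6·6·3²+4·3³)/(24·5000) = 0 rad
Load 4 — point force P=4 kN at a=4 m (b=L-a=2):
  θ_4 = -Pb(L²-b²-3x²)/(6LEI)  [x≤a] = -4·2·(6²-2²-3·3²)/(6·6·5000) = -1/4500 rad
Superposition: θ = Σ θ_i = 91/5625000 rad ≈ 0.000016 rad

θ(3) = 91/5625000 rad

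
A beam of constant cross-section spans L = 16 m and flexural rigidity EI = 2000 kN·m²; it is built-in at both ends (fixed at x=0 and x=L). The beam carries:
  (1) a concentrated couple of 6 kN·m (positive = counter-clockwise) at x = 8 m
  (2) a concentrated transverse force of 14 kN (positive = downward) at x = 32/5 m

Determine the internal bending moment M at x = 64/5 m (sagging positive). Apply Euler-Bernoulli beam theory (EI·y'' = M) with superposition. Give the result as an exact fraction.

Load 1 — applied couple M₀=6 kN·m at a=8 m (b=L-a=8):
  M_1 = R_Ax - M_A - M₀  [x>a] with R_A=9/16, M_A=3/2 = (9/16)·(64/5) - (3/2) - 6 = -3/10 kN·m
Load 2 — point force P=14 kN at a=32/5 m (b=L-a=48/5):
  M_2 = Pa²(a+3b)(L-x)/L³ - Pa²b/L²  [x>a] = 14·(32/5)²·((32/5)+3·(48/5))·(16-(64/5))/16³ - 14·(32/5)²·(48/5)/16² = -3584/625 kN·m
Superposition: M = Σ M_i = -7543/1250 kN·m ≈ -6.034400 kN·m

M(64/5) = -7543/1250 kN·m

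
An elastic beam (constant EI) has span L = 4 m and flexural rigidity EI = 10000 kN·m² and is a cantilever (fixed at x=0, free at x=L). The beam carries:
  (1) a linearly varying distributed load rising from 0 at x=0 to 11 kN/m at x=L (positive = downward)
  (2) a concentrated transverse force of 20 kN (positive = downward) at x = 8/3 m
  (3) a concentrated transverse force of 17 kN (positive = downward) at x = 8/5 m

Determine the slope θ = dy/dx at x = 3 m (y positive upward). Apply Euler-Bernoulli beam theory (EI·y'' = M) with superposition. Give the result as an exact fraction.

Load 1 — triangular load w₀=11 kN/m (0→w₀ over full span):
  θ_1 = (w₀Lx²/4-w₀L²x/3-w₀x⁴/(24L))/EI = (11·4·3²/4-11·4²·3/3-11·3⁴/(24·4))/10000 = -2761/320000 rad
Load 2 — point force P=20 kN at a=8/3 m (b=L-a=4/3):
  θ_2 = -Pa²/(2EI)  [x>a] = -20·(8/3)²/(2·10000) = -8/1125 rad
Load 3 — point force P=17 kN at a=8/5 m (b=L-a=12/5):
  θ_3 = -Pa²/(2EI)  [x>a] = -17·(8/5)²/(2·10000) = -34/15625 rad
Superposition: θ = Σ θ_i = -1289897/72000000 rad ≈ -0.017915 rad

θ(3) = -1289897/72000000 rad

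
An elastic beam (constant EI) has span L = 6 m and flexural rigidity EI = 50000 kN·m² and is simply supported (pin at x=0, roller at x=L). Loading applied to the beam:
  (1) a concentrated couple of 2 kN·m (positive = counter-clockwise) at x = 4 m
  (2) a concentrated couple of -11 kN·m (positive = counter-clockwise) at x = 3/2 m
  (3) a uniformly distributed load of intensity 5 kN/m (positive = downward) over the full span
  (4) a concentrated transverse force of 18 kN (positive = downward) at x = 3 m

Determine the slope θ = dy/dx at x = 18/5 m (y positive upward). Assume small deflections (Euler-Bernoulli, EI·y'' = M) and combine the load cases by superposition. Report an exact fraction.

Load 1 — applied couple M₀=2 kN·m at a=4 m (b=L-a=2):
  θ_1 = (M₀x²/(2L)+C₁)/EI  [x≤a] with C₁=M₀(3b²-L²)/(6L)=-4/3 = (2·(18/5)²/(2·6)+(-4/3))/50000 = 31/1875000 rad
Load 2 — applied couple M₀=-11 kN·m at a=3/2 m (b=L-a=9/2):
  θ_2 = (M₀x²/(2L)-M₀(x-a)+C₁)/EI  [x>a] with C₁=M₀(3b²-L²)/(6L)=-121/16 = ((-11)·(18/5)²/(2·6)-(-11)·((18/5)-(3/2))+(-121/16))/50000 = 1463/20000000 rad
Load 3 — uniform load w=5 kN/m over full span:
  θ_3 = -w(L³-6Lx²+4x³)/(24EI) = -5·(6³-6·6·(18/5)²+4·(18/5)³)/(24·50000) = 333/1250000 rad
Load 4 — point force P=18 kN at a=3 m (b=L-a=3):
  θ_4 = -Pa(2L²-6Lx+3x²+a²)/(6LEI)  [x>a] = -18·3·(2·6²-6·6·(18/5)+3·(18/5)²+3²)/(6·6·50000) = 729/2500000 rad
Superposition: θ = Σ θ_i = 38861/60000000 rad ≈ 0.000648 rad

θ(18/5) = 38861/60000000 rad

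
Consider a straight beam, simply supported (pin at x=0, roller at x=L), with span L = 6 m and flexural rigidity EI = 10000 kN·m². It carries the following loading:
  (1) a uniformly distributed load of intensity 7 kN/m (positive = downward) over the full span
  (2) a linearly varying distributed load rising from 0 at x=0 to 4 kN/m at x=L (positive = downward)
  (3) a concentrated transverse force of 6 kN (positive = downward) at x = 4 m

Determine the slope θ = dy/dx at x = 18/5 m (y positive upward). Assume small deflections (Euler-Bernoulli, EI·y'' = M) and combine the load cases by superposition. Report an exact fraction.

θ(18/5) = 47617/18750000 rad

Load 1 — uniform load w=7 kN/m over full span:
  θ_1 = -w(L³-6Lx²+4x³)/(24EI) = -7·(6³-6·6·(18/5)²+4·(18/5)³)/(24·10000) = 2331/1250000 rad
Load 2 — triangular load w₀=4 kN/m (0→w₀ over full span):
  θ_2 = -w₀(7L⁴-30L²x²+15x⁴)/(360LEI) = -4·(7·6⁴-30·6²·(18/5)²+15·(18/5)⁴)/(360·6·10000) = 174/390625 rad
Load 3 — point force P=6 kN at a=4 m (b=L-a=2):
  θ_3 = -Pb(L²-b²-3x²)/(6LEI)  [x≤a] = -6·2·(6²-2²-3·(18/5)²)/(6·6·10000) = 43/187500 rad
Superposition: θ = Σ θ_i = 47617/18750000 rad ≈ 0.002540 rad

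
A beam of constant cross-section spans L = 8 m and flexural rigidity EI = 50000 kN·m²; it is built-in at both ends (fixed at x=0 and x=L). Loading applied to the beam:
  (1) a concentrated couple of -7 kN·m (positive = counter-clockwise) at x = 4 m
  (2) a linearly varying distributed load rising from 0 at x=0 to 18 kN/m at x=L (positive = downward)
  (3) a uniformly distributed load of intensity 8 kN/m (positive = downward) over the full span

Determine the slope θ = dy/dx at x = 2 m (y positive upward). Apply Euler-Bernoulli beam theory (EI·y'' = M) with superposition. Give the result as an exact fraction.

θ(2) = -2649/2000000 rad

Load 1 — applied couple M₀=-7 kN·m at a=4 m (b=L-a=4):
  θ_1 = (R_Ax²/2 - M_Ax)/EI  [x≤a] with R_A=-21/16, M_A=-7/4 = ((-21/16)·2²/2 - (-7/4)·2)/50000 = 7/400000 rad
Load 2 — triangular load w₀=18 kN/m (0→w₀ over full span):
  θ_2 = -w₀(2x(L-x)(L-2x)(x+2L)+x²(L-x)²)/(120LEI) = -18·(2·2·(8-2)·(8-2·2)·(2+2·8)+2²·(8-2)²)/(120·8·50000) = -351/500000 rad
Load 3 — uniform load w=8 kN/m over full span:
  θ_3 = -wx(L-x)(L-2x)/(12EI) = -8·2·(8-2)·(8-2·2)/(12·50000) = -2/3125 rad
Superposition: θ = Σ θ_i = -2649/2000000 rad ≈ -0.001324 rad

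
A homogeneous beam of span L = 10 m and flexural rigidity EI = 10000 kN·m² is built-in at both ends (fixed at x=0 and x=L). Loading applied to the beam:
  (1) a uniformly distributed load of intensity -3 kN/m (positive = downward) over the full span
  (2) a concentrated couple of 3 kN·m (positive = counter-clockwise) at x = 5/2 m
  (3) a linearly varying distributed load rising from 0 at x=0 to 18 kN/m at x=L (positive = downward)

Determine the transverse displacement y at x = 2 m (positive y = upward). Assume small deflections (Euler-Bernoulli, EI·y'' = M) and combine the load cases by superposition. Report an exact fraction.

y(2) = -10181/2000000 m

Load 1 — uniform load w=-3 kN/m over full span:
  y_1 = -wx²(L-x)²/(24EI) = -(-3)·2²·(10-2)²/(24·10000) = 2/625 m
Load 2 — applied couple M₀=3 kN·m at a=5/2 m (b=L-a=15/2):
  y_2 = (R_Ax³/6 - M_Ax²/2)/EI  [x≤a] with R_A=27/80, M_A=-9/16 = ((27/80)·2³/6 - (-9/16)·2²/2)/10000 = 63/400000 m
Load 3 — triangular load w₀=18 kN/m (0→w₀ over full span):
  y_3 = -w₀x²(L-x)²(x+2L)/(120LEI) = -18·2²·(10-2)²·(2+2·10)/(120·10·10000) = -132/15625 m
Superposition: y = Σ y_i = -10181/2000000 m ≈ -0.005091 m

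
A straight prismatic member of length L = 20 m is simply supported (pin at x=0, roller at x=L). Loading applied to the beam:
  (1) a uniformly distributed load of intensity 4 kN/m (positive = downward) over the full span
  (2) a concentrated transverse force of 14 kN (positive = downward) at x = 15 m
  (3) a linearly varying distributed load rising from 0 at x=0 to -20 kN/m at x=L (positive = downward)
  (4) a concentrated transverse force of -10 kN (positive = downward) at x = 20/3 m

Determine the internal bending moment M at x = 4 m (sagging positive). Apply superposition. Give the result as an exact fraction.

M(4) = -422/3 kN·m

Load 1 — uniform load w=4 kN/m over full span:
  M_1 = wx(L-x)/2 = 4·4·(20-4)/2 = 128 kN·m
Load 2 — point force P=14 kN at a=15 m (b=L-a=5):
  M_2 = Pbx/L  [x≤a] = 14·5·4/20 = 14 kN·m
Load 3 — triangular load w₀=-20 kN/m (0→w₀ over full span):
  M_3 = w₀Lx/6 - w₀x³/(6L) = (-20)·20·4/6 - (-20)·4³/(6·20) = -256 kN·m
Load 4 — point force P=-10 kN at a=20/3 m (b=L-a=40/3):
  M_4 = Pbx/L  [x≤a] = (-10)·(40/3)·4/20 = -80/3 kN·m
Superposition: M = Σ M_i = -422/3 kN·m ≈ -140.666667 kN·m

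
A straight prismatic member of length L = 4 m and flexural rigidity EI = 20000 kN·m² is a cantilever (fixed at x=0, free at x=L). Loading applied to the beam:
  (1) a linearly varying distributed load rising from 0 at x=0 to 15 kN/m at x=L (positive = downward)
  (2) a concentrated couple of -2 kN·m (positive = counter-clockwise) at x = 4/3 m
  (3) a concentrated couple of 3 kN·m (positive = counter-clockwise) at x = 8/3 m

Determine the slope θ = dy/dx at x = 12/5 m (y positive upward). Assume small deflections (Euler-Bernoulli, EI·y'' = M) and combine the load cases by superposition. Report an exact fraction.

θ(12/5) = -9961/1875000 rad

Load 1 — triangular load w₀=15 kN/m (0→w₀ over full span):
  θ_1 = (w₀Lx²/4-w₀L²x/3-w₀x⁴/(24L))/EI = (15·4·(12/5)²/4-15·4²·(12/5)/3-15·(12/5)⁴/(24·4))/20000 = -1731/312500 rad
Load 2 — applied couple M₀=-2 kN·m at a=4/3 m (b=L-a=8/3):
  θ_2 = M₀a/EI  [x>a] = (-2)·(4/3)/20000 = -1/7500 rad
Load 3 — applied couple M₀=3 kN·m at a=8/3 m (b=L-a=4/3):
  θ_3 = M₀x/EI  [x≤a] = 3·(12/5)/20000 = 9/25000 rad
Superposition: θ = Σ θ_i = -9961/1875000 rad ≈ -0.005313 rad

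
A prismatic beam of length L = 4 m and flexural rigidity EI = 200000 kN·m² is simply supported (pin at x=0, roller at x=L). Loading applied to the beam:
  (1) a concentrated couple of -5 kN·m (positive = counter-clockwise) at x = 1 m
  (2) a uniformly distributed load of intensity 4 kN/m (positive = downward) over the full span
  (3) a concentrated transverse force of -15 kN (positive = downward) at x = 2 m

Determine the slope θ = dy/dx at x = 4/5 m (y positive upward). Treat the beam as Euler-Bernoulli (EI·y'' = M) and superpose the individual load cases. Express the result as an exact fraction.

θ(4/5) = 4381/600000000 rad

Load 1 — applied couple M₀=-5 kN·m at a=1 m (b=L-a=3):
  θ_1 = (M₀x²/(2L)+C₁)/EI  [x≤a] with C₁=M₀(3b²-L²)/(6L)=-55/24 = ((-5)·(4/5)²/(2·4)+(-55/24))/200000 = -323/24000000 rad
Load 2 — uniform load w=4 kN/m over full span:
  θ_2 = -w(L³-6Lx²+4x³)/(24EI) = -4·(4³-6·4·(4/5)²+4·(4/5)³)/(24·200000) = -33/781250 rad
Load 3 — point force P=-15 kN at a=2 m (b=L-a=2):
  θ_3 = -Pb(L²-b²-3x²)/(6LEI)  [x≤a] = -(-15)·2·(4²-2²-3·(4/5)²)/(6·4·200000) = 63/1000000 rad
Superposition: θ = Σ θ_i = 4381/600000000 rad ≈ 0.000007 rad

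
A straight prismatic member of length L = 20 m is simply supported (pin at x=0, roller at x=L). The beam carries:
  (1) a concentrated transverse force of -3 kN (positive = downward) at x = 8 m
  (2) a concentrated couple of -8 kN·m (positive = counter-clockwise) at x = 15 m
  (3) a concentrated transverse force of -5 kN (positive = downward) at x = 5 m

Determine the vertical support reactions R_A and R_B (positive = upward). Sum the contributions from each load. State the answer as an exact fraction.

Load 1 — point force P=-3 kN at a=8 m (b=L-a=12):
  R_A = Pb/L = (-3)·12/20 = -9/5 kN
  R_B = Pa/L = (-3)·8/20 = -6/5 kN
Load 2 — applied couple M₀=-8 kN·m at a=15 m (b=L-a=5):
  R_A = M₀/L = (-8)/20 = -2/5 kN
  R_B = -M₀/L = -(-8)/20 = 2/5 kN
Load 3 — point force P=-5 kN at a=5 m (b=L-a=15):
  R_A = Pb/L = (-5)·15/20 = -15/4 kN
  R_B = Pa/L = (-5)·5/20 = -5/4 kN
Superposition: R_A = -119/20 kN, R_B = -41/20 kN

R_A = -119/20 kN, R_B = -41/20 kN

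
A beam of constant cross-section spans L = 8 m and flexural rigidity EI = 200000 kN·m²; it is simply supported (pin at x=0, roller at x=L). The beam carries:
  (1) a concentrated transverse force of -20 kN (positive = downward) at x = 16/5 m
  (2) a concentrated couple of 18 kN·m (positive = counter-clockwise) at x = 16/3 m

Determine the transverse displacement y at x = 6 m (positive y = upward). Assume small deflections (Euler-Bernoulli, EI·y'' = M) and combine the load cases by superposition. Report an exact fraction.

Load 1 — point force P=-20 kN at a=16/5 m (b=L-a=24/5):
  y_1 = -Pa(L-x)(2Lx-a²-x²)/(6LEI)  [x>a] = -(-20)·(16/5)·(8-6)·(2·8·6-(16/5)²-6²)/(6·8·200000) = 311/468750 m
Load 2 — applied couple M₀=18 kN·m at a=16/3 m (b=L-a=8/3):
  y_2 = (M₀x³/(6L)-M₀(x-a)²/2+C₁x)/EI  [x>a] with C₁=M₀(3b²-L²)/(6L)=-16 = (18·6³/(6·8)-18·(6-(16/3))²/2+(-16)·6)/200000 = -19/200000 m
Superposition: y = Σ y_i = 8527/15000000 m ≈ 0.000568 m

y(6) = 8527/15000000 m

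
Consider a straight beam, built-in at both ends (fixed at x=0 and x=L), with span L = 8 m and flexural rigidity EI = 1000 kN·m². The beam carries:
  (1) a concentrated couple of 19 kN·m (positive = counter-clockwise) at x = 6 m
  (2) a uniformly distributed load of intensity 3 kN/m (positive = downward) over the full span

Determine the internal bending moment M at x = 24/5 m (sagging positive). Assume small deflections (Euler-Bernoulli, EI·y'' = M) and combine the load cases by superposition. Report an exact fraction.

Load 1 — applied couple M₀=19 kN·m at a=6 m (b=L-a=2):
  M_1 = R_Ax - M_A  [x≤a] with R_A=171/64, M_A=95/16 = (171/64)·(24/5) - (95/16) = 551/80 kN·m
Load 2 — uniform load w=3 kN/m over full span:
  M_2 = wLx/2 - wL²/12 - wx²/2 = 3·8·(24/5)/2 - 3·8²/12 - 3·(24/5)²/2 = 176/25 kN·m
Superposition: M = Σ M_i = 5571/400 kN·m ≈ 13.927500 kN·m

M(24/5) = 5571/400 kN·m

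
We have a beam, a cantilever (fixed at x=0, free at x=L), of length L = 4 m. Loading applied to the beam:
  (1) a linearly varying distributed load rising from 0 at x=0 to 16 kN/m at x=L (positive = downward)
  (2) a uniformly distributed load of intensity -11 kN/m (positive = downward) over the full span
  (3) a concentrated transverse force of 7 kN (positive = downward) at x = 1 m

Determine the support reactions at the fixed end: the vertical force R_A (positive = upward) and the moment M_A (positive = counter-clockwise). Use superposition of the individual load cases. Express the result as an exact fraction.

R_A = -5 kN, M_A = 13/3 kN·m

Load 1 — triangular load w₀=16 kN/m (0→w₀ over full span):
  R_A = w₀L/2 = 16·4/2 = 32 kN
  M_A = w₀L²/3 = 16·4²/3 = 256/3 kN·m
Load 2 — uniform load w=-11 kN/m over full span:
  R_A = wL = (-11)·4 = -44 kN
  M_A = wL²/2 = (-11)·4²/2 = -88 kN·m
Load 3 — point force P=7 kN at a=1 m (b=L-a=3):
  R_A = P = 7 kN
  M_A = Pa = 7·1 = 7 kN·m
Superposition: R_A = -5 kN, M_A = 13/3 kN·m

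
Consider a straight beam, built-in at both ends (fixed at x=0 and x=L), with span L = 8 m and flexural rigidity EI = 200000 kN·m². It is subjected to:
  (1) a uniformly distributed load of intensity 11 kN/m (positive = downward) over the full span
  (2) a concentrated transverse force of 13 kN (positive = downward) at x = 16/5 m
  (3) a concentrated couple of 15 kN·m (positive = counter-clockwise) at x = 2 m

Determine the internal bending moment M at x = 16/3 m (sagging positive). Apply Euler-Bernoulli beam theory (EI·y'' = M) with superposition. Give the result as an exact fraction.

Load 1 — uniform load w=11 kN/m over full span:
  M_1 = wLx/2 - wL²/12 - wx²/2 = 11·8·(16/3)/2 - 11·8²/12 - 11·(16/3)²/2 = 176/9 kN·m
Load 2 — point force P=13 kN at a=16/5 m (b=L-a=24/5):
  M_2 = Pa²(a+3b)(L-x)/L³ - Pa²b/L²  [x>a] = 13·(16/5)²·((16/5)+3·(24/5))·(8-(16/3))/8³ - 13·(16/5)²·(24/5)/8² = 832/375 kN·m
Load 3 — applied couple M₀=15 kN·m at a=2 m (b=L-a=6):
  M_3 = R_Ax - M_A - M₀  [x>a] with R_A=135/64, M_A=-45/16 = (135/64)·(16/3) - (-45/16) - 15 = -15/16 kN·m
Superposition: M = Σ M_i = 375061/18000 kN·m ≈ 20.836722 kN·m

M(16/3) = 375061/18000 kN·m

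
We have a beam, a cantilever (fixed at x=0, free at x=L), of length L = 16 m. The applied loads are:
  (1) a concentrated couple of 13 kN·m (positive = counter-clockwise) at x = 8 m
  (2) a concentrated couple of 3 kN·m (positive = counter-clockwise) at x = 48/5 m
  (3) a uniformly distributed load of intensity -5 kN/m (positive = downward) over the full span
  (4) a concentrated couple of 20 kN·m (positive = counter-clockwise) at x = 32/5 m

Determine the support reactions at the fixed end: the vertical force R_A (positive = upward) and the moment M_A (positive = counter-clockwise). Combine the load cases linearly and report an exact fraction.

R_A = -80 kN, M_A = -676 kN·m

Load 1 — applied couple M₀=13 kN·m at a=8 m (b=L-a=8):
  R_A = 0 kN
  M_A = -M₀ = -13 kN·m
Load 2 — applied couple M₀=3 kN·m at a=48/5 m (b=L-a=32/5):
  R_A = 0 kN
  M_A = -M₀ = -3 kN·m
Load 3 — uniform load w=-5 kN/m over full span:
  R_A = wL = (-5)·16 = -80 kN
  M_A = wL²/2 = (-5)·16²/2 = -640 kN·m
Load 4 — applied couple M₀=20 kN·m at a=32/5 m (b=L-a=48/5):
  R_A = 0 kN
  M_A = -M₀ = -20 kN·m
Superposition: R_A = -80 kN, M_A = -676 kN·m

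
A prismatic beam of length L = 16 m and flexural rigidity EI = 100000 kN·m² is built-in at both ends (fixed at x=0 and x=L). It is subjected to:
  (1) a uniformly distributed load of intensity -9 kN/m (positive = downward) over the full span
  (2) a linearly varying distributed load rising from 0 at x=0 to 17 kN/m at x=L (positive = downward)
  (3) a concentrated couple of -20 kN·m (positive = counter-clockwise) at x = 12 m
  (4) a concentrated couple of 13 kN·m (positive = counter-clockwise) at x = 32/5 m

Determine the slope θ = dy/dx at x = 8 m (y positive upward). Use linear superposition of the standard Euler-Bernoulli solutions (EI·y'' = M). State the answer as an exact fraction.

θ(8) = -2033/7500000 rad

Load 1 — uniform load w=-9 kN/m over full span:
  θ_1 = -wx(L-x)(L-2x)/(12EI) = -(-9)·8·(16-8)·(16-2·8)/(12·100000) = 0 rad
Load 2 — triangular load w₀=17 kN/m (0→w₀ over full span):
  θ_2 = -w₀(2x(L-x)(L-2x)(x+2L)+x²(L-x)²)/(120LEI) = -17·(2·8·(16-8)·(16-2·8)·(8+2·16)+8²·(16-8)²)/(120·16·100000) = -17/46875 rad
Load 3 — applied couple M₀=-20 kN·m at a=12 m (b=L-a=4):
  θ_3 = (R_Ax²/2 - M_Ax)/EI  [x≤a] with R_A=-45/32, M_A=-25/4 = ((-45/32)·8²/2 - (-25/4)·8)/100000 = 1/20000 rad
Load 4 — applied couple M₀=13 kN·m at a=32/5 m (b=L-a=48/5):
  θ_4 = (R_Ax²/2 - M_Ax - M₀(x-a))/EI  [x>a] with R_A=117/100, M_A=39/25 = ((117/100)·8²/2 - (39/25)·8 - 13·(8-(32/5)))/100000 = 13/312500 rad
Superposition: θ = Σ θ_i = -2033/7500000 rad ≈ -0.000271 rad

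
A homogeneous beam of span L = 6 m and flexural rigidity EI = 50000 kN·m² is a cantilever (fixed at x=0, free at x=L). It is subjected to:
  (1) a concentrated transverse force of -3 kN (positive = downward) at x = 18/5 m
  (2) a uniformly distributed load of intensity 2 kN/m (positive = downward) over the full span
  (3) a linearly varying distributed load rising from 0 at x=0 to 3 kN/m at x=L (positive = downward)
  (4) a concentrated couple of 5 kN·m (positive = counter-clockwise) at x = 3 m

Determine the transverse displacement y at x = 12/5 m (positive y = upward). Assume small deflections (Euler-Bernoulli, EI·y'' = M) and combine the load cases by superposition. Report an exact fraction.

y(12/5) = -241173/97656250 m

Load 1 — point force P=-3 kN at a=18/5 m (b=L-a=12/5):
  y_1 = -Px²(3a-x)/(6EI)  [x≤a] = -(-3)·(12/5)²·(3·(18/5)-(12/5))/(6·50000) = 189/390625 m
Load 2 — uniform load w=2 kN/m over full span:
  y_2 = -wx²(x²-4Lx+6L²)/(24EI) = -2·(12/5)²·((12/5)²-4·6·(12/5)+6·6²)/(24·50000) = -3078/1953125 m
Load 3 — triangular load w₀=3 kN/m (0→w₀ over full span):
  y_3 = (w₀Lx³/12-w₀L²x²/6-w₀x⁵/(120L))/EI = (3·6·(12/5)³/12-3·6²·(12/5)²/6-3·(12/5)⁵/(120·6))/50000 = -81324/48828125 m
Load 4 — applied couple M₀=5 kN·m at a=3 m (b=L-a=3):
  y_4 = M₀x²/(2EI)  [x≤a] = 5·(12/5)²/(2·50000) = 9/31250 m
Superposition: y = Σ y_i = -241173/97656250 m ≈ -0.002470 m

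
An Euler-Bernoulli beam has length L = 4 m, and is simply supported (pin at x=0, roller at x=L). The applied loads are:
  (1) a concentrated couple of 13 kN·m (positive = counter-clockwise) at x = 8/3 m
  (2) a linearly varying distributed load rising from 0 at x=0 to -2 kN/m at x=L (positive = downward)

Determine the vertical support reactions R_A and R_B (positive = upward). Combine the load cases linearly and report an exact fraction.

R_A = 23/12 kN, R_B = -71/12 kN

Load 1 — applied couple M₀=13 kN·m at a=8/3 m (b=L-a=4/3):
  R_A = M₀/L = 13/4 kN
  R_B = -M₀/L = -13/4 kN
Load 2 — triangular load w₀=-2 kN/m (0→w₀ over full span):
  R_A = w₀L/6 = (-2)·4/6 = -4/3 kN
  R_B = w₀L/3 = (-2)·4/3 = -8/3 kN
Superposition: R_A = 23/12 kN, R_B = -71/12 kN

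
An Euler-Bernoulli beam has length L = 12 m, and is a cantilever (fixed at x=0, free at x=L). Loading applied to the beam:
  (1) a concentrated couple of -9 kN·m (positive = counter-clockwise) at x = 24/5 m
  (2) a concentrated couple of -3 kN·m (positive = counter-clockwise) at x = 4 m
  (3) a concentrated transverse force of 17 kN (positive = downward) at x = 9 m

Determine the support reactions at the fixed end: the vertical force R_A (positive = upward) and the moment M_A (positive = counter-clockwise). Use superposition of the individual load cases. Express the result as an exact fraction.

Load 1 — applied couple M₀=-9 kN·m at a=24/5 m (b=L-a=36/5):
  R_A = 0 kN
  M_A = -M₀ = -(-9) = 9 kN·m
Load 2 — applied couple M₀=-3 kN·m at a=4 m (b=L-a=8):
  R_A = 0 kN
  M_A = -M₀ = -(-3) = 3 kN·m
Load 3 — point force P=17 kN at a=9 m (b=L-a=3):
  R_A = P = 17 kN
  M_A = Pa = 17·9 = 153 kN·m
Superposition: R_A = 17 kN, M_A = 165 kN·m

R_A = 17 kN, M_A = 165 kN·m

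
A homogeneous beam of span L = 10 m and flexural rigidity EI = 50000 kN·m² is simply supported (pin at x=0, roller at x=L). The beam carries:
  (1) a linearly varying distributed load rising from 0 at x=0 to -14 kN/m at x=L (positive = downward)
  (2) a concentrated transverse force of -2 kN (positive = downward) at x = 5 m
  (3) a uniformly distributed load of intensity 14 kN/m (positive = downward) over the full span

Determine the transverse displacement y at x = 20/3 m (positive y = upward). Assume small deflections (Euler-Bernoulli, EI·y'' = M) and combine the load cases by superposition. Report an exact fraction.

y(20/3) = -4273/291600 m

Load 1 — triangular load w₀=-14 kN/m (0→w₀ over full span):
  y_1 = -w₀x(7L⁴-10L²x²+3x⁴)/(360LEI) = -(-14)·(20/3)·(7·10⁴-10·10²·(20/3)²+3·(20/3)⁴)/(360·10·50000) = 119/7290 m
Load 2 — point force P=-2 kN at a=5 m (b=L-a=5):
  y_2 = -Pa(L-x)(2Lx-a²-x²)/(6LEI)  [x>a] = -(-2)·5·(10-(20/3))·(2·10·(20/3)-5²-(20/3)²)/(6·10·50000) = 23/32400 m
Load 3 — uniform load w=14 kN/m over full span:
  y_3 = -wx(L³-2Lx²+x³)/(24EI) = -14·(20/3)·(10³-2·10·(20/3)²+(20/3)³)/(24·50000) = -77/2430 m
Superposition: y = Σ y_i = -4273/291600 m ≈ -0.014654 m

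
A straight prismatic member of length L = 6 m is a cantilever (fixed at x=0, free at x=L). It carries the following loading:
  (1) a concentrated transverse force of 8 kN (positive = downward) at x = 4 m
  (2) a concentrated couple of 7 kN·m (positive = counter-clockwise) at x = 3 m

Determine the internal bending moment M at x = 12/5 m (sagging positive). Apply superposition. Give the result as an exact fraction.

Load 1 — point force P=8 kN at a=4 m (b=L-a=2):
  M_1 = -P(a-x)  [x≤a] = -8·(4-(12/5)) = -64/5 kN·m
Load 2 — applied couple M₀=7 kN·m at a=3 m (b=L-a=3):
  M_2 = M₀  [x≤a] = 7 = 7 kN·m
Superposition: M = Σ M_i = -29/5 kN·m ≈ -5.800000 kN·m

M(12/5) = -29/5 kN·m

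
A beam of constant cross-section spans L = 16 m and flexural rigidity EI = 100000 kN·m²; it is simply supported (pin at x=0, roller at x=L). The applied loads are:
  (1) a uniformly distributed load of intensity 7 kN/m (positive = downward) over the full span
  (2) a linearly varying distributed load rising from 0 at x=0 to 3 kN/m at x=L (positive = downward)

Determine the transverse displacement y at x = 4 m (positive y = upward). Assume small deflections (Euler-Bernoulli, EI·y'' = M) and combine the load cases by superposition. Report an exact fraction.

Load 1 — uniform load w=7 kN/m over full span:
  y_1 = -wx(L³-2Lx²+x³)/(24EI) = -7·4·(16³-2·16·4²+4³)/(24·100000) = -133/3125 m
Load 2 — triangular load w₀=3 kN/m (0→w₀ over full span):
  y_2 = -w₀x(7L⁴-10L²x²+3x⁴)/(360LEI) = -3·4·(7·16⁴-10·16²·4²+3·4⁴)/(360·16·100000) = -109/12500 m
Superposition: y = Σ y_i = -641/12500 m ≈ -0.051280 m

y(4) = -641/12500 m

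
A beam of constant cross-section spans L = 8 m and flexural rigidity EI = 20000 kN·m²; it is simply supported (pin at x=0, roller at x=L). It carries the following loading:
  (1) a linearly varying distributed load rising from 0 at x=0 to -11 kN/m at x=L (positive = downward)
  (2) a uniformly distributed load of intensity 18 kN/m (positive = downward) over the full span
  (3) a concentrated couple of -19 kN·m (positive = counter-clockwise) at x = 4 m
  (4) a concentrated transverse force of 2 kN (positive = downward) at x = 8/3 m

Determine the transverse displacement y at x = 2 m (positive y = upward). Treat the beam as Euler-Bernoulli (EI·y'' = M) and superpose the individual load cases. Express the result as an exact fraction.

y(2) = -1237/50625 m

Load 1 — triangular load w₀=-11 kN/m (0→w₀ over full span):
  y_1 = -w₀x(7L⁴-10L²x²+3x⁴)/(360LEI) = -(-11)·2·(7·8⁴-10·8²·2²+3·2⁴)/(360·8·20000) = 1199/120000 m
Load 2 — uniform load w=18 kN/m over full span:
  y_2 = -wx(L³-2Lx²+x³)/(24EI) = -18·2·(8³-2·8·2²+2³)/(24·20000) = -171/5000 m
Load 3 — applied couple M₀=-19 kN·m at a=4 m (b=L-a=4):
  y_3 = (M₀x³/(6L)+C₁x)/EI  [x≤a] with C₁=M₀(3b²-L²)/(6L)=19/3 = ((-19)·2³/(6·8)+(19/3)·2)/20000 = 19/40000 m
Load 4 — point force P=2 kN at a=8/3 m (b=L-a=16/3):
  y_4 = -Pbx(L²-b²-x²)/(6LEI)  [x≤a] = -2·(16/3)·2·(8²-(16/3)²-2²)/(6·8·20000) = -71/101250 m
Superposition: y = Σ y_i = -1237/50625 m ≈ -0.024435 m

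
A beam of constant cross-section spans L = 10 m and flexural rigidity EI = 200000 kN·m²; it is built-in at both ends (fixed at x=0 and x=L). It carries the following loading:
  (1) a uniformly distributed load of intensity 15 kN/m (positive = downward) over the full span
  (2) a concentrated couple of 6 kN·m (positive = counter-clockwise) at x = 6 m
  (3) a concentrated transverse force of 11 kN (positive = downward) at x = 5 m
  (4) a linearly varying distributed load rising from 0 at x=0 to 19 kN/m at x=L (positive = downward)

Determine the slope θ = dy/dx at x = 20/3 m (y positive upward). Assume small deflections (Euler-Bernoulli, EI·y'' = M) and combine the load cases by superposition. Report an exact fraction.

θ(20/3) = 400957/486000000 rad

Load 1 — uniform load w=15 kN/m over full span:
  θ_1 = -wx(L-x)(L-2x)/(12EI) = -15·(20/3)·(10-(20/3))·(10-2·(20/3))/(12·200000) = 1/2160 rad
Load 2 — applied couple M₀=6 kN·m at a=6 m (b=L-a=4):
  θ_2 = (R_Ax²/2 - M_Ax - M₀(x-a))/EI  [x>a] with R_A=108/125, M_A=48/25 = ((108/125)·(20/3)²/2 - (48/25)·(20/3) - 6·((20/3)-6))/200000 = 3/250000 rad
Load 3 — point force P=11 kN at a=5 m (b=L-a=5):
  θ_3 = Pa²(L-x)(2bL-(3b+a)(L-x))/(2L³EI)  [x>a] = 11·5²·(10-(20/3))·(2·5·10-(3·5+5)·(10-(20/3)))/(2·10³·200000) = 11/144000 rad
Load 4 — triangular load w₀=19 kN/m (0→w₀ over full span):
  θ_4 = -w₀(2x(L-x)(L-2x)(x+2L)+x²(L-x)²)/(120LEI) = -19·(2·(20/3)·(10-(20/3))·(10-2·(20/3))·((20/3)+2·10)+(20/3)²·(10-(20/3))²)/(120·10·200000) = 133/486000 rad
Superposition: θ = Σ θ_i = 400957/486000000 rad ≈ 0.000825 rad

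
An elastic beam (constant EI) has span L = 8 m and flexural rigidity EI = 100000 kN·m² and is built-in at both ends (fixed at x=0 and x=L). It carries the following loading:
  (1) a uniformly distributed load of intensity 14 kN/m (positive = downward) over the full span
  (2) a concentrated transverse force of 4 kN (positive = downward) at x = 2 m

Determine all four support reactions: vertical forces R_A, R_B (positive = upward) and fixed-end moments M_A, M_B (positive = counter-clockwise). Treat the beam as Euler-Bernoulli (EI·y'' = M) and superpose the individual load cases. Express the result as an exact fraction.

Load 1 — uniform load w=14 kN/m over full span:
  R_A = wL/2 = 14·8/2 = 56 kN
  M_A = wL²/12 = 14·8²/12 = 224/3 kN·m
  R_B = wL/2 = 14·8/2 = 56 kN
  M_B = -wL²/12 = -14·8²/12 = -224/3 kN·m
Load 2 — point force P=4 kN at a=2 m (b=L-a=6):
  R_A = Pb²(3a+b)/L³ = 4·6²·(3·2+6)/8³ = 27/8 kN
  M_A = Pab²/L² = 4·2·6²/8² = 9/2 kN·m
  R_B = Pa²(a+3b)/L³ = 4·2²·(2+3·6)/8³ = 5/8 kN
  M_B = -Pa²b/L² = -4·2²·6/8² = -3/2 kN·m
Superposition: R_A = 475/8 kN, M_A = 475/6 kN·m, R_B = 453/8 kN, M_B = -457/6 kN·m

R_A = 475/8 kN, M_A = 475/6 kN·m, R_B = 453/8 kN, M_B = -457/6 kN·m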